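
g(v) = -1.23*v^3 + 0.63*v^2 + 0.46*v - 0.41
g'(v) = -3.69*v^2 + 1.26*v + 0.46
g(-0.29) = -0.46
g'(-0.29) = -0.22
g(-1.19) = 2.01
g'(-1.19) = -6.26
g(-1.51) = 4.57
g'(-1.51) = -9.86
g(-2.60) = 24.27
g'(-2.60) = -27.76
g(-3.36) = 51.81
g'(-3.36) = -45.43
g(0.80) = -0.27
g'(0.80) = -0.89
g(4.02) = -68.29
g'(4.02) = -54.11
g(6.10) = -253.35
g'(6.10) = -129.16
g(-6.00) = 285.19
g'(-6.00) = -139.94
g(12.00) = -2029.61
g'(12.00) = -515.78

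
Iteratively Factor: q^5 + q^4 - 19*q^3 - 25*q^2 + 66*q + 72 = (q + 3)*(q^4 - 2*q^3 - 13*q^2 + 14*q + 24) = (q + 1)*(q + 3)*(q^3 - 3*q^2 - 10*q + 24) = (q - 4)*(q + 1)*(q + 3)*(q^2 + q - 6) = (q - 4)*(q + 1)*(q + 3)^2*(q - 2)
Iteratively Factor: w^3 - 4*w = (w + 2)*(w^2 - 2*w) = w*(w + 2)*(w - 2)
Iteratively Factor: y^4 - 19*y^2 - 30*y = (y - 5)*(y^3 + 5*y^2 + 6*y) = (y - 5)*(y + 2)*(y^2 + 3*y) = (y - 5)*(y + 2)*(y + 3)*(y)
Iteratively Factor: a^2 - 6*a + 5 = (a - 5)*(a - 1)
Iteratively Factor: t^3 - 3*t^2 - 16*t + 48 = (t - 4)*(t^2 + t - 12) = (t - 4)*(t - 3)*(t + 4)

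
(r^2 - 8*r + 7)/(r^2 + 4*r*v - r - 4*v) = (r - 7)/(r + 4*v)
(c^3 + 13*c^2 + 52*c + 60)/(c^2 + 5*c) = c + 8 + 12/c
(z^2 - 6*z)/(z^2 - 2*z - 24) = z/(z + 4)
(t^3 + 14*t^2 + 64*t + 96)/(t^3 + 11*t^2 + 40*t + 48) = (t + 6)/(t + 3)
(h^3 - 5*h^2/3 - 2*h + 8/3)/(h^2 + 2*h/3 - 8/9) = 3*(h^2 - 3*h + 2)/(3*h - 2)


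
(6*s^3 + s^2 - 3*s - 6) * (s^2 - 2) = 6*s^5 + s^4 - 15*s^3 - 8*s^2 + 6*s + 12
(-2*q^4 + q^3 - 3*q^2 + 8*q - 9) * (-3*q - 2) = 6*q^5 + q^4 + 7*q^3 - 18*q^2 + 11*q + 18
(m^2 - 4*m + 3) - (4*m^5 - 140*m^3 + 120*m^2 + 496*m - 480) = -4*m^5 + 140*m^3 - 119*m^2 - 500*m + 483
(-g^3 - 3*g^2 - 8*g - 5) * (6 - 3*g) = 3*g^4 + 3*g^3 + 6*g^2 - 33*g - 30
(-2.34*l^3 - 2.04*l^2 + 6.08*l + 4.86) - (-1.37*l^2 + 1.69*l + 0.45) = -2.34*l^3 - 0.67*l^2 + 4.39*l + 4.41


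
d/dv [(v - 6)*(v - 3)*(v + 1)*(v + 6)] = 4*v^3 - 6*v^2 - 78*v + 72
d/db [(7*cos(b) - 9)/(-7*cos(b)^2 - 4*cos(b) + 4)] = (-49*cos(b)^2 + 126*cos(b) + 8)*sin(b)/(-7*sin(b)^2 + 4*cos(b) + 3)^2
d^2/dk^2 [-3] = 0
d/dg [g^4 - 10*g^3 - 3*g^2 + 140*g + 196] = 4*g^3 - 30*g^2 - 6*g + 140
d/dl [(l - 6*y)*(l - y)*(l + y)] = 3*l^2 - 12*l*y - y^2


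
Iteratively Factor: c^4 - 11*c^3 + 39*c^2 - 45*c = (c - 3)*(c^3 - 8*c^2 + 15*c) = c*(c - 3)*(c^2 - 8*c + 15) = c*(c - 5)*(c - 3)*(c - 3)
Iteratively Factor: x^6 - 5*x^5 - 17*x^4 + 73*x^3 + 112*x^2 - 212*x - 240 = (x - 2)*(x^5 - 3*x^4 - 23*x^3 + 27*x^2 + 166*x + 120) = (x - 2)*(x + 2)*(x^4 - 5*x^3 - 13*x^2 + 53*x + 60) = (x - 4)*(x - 2)*(x + 2)*(x^3 - x^2 - 17*x - 15) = (x - 5)*(x - 4)*(x - 2)*(x + 2)*(x^2 + 4*x + 3) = (x - 5)*(x - 4)*(x - 2)*(x + 1)*(x + 2)*(x + 3)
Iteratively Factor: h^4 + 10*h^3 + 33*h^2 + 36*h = (h + 4)*(h^3 + 6*h^2 + 9*h) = h*(h + 4)*(h^2 + 6*h + 9) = h*(h + 3)*(h + 4)*(h + 3)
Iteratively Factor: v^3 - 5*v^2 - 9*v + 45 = (v - 3)*(v^2 - 2*v - 15) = (v - 5)*(v - 3)*(v + 3)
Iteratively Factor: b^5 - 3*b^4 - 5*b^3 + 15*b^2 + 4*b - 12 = (b + 1)*(b^4 - 4*b^3 - b^2 + 16*b - 12) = (b - 2)*(b + 1)*(b^3 - 2*b^2 - 5*b + 6) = (b - 3)*(b - 2)*(b + 1)*(b^2 + b - 2) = (b - 3)*(b - 2)*(b + 1)*(b + 2)*(b - 1)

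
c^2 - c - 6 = (c - 3)*(c + 2)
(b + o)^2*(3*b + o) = 3*b^3 + 7*b^2*o + 5*b*o^2 + o^3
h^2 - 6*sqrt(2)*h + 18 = (h - 3*sqrt(2))^2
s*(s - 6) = s^2 - 6*s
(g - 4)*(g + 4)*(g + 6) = g^3 + 6*g^2 - 16*g - 96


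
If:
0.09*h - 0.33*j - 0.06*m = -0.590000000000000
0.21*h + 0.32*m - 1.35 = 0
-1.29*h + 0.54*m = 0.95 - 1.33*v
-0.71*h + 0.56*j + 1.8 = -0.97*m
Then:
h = 5.74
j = 3.27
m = 0.45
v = 6.09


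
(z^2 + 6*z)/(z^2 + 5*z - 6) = z/(z - 1)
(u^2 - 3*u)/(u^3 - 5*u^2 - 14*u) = (3 - u)/(-u^2 + 5*u + 14)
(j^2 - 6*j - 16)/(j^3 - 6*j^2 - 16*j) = 1/j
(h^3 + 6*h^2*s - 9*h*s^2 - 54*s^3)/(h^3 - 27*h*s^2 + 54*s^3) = (-h - 3*s)/(-h + 3*s)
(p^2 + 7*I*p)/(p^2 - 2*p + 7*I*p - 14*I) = p/(p - 2)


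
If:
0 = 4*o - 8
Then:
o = 2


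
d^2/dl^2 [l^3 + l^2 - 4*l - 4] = 6*l + 2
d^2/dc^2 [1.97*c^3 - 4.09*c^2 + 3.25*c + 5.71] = 11.82*c - 8.18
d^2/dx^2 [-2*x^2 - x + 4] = -4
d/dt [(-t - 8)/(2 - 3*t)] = -26/(3*t - 2)^2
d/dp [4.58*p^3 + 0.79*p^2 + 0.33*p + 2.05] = 13.74*p^2 + 1.58*p + 0.33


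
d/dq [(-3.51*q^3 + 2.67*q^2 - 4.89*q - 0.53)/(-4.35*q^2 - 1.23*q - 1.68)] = (15.2685*q^4 + 8.6346*q^3 - 6.86519999999999*q^2 - 13.5822*q + 7.5633)/(18.9225*q^4 + 10.701*q^3 + 16.1289*q^2 + 4.1328*q + 2.8224)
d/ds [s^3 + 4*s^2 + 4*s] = 3*s^2 + 8*s + 4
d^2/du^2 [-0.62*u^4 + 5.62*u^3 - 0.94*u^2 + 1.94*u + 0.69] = -7.44*u^2 + 33.72*u - 1.88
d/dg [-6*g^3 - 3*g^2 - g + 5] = -18*g^2 - 6*g - 1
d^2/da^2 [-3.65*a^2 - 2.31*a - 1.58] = -7.30000000000000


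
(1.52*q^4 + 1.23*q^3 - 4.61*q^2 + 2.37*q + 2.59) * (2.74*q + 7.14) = 4.1648*q^5 + 14.223*q^4 - 3.8492*q^3 - 26.4216*q^2 + 24.0184*q + 18.4926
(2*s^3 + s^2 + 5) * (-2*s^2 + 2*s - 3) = -4*s^5 + 2*s^4 - 4*s^3 - 13*s^2 + 10*s - 15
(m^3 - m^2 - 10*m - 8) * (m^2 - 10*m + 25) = m^5 - 11*m^4 + 25*m^3 + 67*m^2 - 170*m - 200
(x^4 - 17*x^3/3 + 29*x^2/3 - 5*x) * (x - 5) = x^5 - 32*x^4/3 + 38*x^3 - 160*x^2/3 + 25*x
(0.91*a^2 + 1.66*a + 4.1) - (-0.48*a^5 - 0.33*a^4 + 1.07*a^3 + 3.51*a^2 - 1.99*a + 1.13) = 0.48*a^5 + 0.33*a^4 - 1.07*a^3 - 2.6*a^2 + 3.65*a + 2.97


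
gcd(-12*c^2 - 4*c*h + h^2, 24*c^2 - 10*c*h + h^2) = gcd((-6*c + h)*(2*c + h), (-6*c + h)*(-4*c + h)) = 6*c - h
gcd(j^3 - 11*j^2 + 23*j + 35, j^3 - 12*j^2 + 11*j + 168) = j - 7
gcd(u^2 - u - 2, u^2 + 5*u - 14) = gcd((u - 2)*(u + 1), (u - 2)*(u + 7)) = u - 2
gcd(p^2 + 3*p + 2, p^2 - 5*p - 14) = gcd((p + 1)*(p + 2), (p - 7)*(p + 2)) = p + 2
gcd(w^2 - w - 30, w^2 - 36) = w - 6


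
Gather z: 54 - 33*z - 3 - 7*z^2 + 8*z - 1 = -7*z^2 - 25*z + 50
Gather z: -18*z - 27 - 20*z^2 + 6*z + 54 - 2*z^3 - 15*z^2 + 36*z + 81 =-2*z^3 - 35*z^2 + 24*z + 108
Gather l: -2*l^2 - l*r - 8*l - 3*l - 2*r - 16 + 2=-2*l^2 + l*(-r - 11) - 2*r - 14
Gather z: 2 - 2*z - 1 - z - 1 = -3*z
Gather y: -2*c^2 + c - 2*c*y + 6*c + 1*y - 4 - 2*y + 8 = -2*c^2 + 7*c + y*(-2*c - 1) + 4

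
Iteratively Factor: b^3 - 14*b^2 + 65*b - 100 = (b - 5)*(b^2 - 9*b + 20) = (b - 5)*(b - 4)*(b - 5)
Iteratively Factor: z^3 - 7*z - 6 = (z - 3)*(z^2 + 3*z + 2) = (z - 3)*(z + 2)*(z + 1)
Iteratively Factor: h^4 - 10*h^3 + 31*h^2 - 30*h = (h - 2)*(h^3 - 8*h^2 + 15*h) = (h - 5)*(h - 2)*(h^2 - 3*h) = (h - 5)*(h - 3)*(h - 2)*(h)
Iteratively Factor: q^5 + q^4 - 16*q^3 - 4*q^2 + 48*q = (q + 4)*(q^4 - 3*q^3 - 4*q^2 + 12*q) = (q - 2)*(q + 4)*(q^3 - q^2 - 6*q) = (q - 3)*(q - 2)*(q + 4)*(q^2 + 2*q) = q*(q - 3)*(q - 2)*(q + 4)*(q + 2)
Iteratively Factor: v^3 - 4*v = (v - 2)*(v^2 + 2*v) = v*(v - 2)*(v + 2)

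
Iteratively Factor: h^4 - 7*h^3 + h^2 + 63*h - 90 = (h - 2)*(h^3 - 5*h^2 - 9*h + 45) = (h - 2)*(h + 3)*(h^2 - 8*h + 15) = (h - 3)*(h - 2)*(h + 3)*(h - 5)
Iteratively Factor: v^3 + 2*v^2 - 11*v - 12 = (v + 1)*(v^2 + v - 12) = (v + 1)*(v + 4)*(v - 3)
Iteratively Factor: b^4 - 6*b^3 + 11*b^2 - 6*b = (b - 2)*(b^3 - 4*b^2 + 3*b) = b*(b - 2)*(b^2 - 4*b + 3) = b*(b - 2)*(b - 1)*(b - 3)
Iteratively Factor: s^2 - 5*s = (s)*(s - 5)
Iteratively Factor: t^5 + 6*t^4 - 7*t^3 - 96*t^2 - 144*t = (t + 3)*(t^4 + 3*t^3 - 16*t^2 - 48*t) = (t + 3)^2*(t^3 - 16*t) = (t - 4)*(t + 3)^2*(t^2 + 4*t) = (t - 4)*(t + 3)^2*(t + 4)*(t)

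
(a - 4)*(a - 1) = a^2 - 5*a + 4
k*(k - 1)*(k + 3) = k^3 + 2*k^2 - 3*k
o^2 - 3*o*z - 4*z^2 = (o - 4*z)*(o + z)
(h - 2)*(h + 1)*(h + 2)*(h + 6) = h^4 + 7*h^3 + 2*h^2 - 28*h - 24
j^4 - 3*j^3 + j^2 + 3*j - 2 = (j - 2)*(j - 1)^2*(j + 1)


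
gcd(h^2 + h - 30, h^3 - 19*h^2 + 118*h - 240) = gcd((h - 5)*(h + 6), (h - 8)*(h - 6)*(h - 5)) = h - 5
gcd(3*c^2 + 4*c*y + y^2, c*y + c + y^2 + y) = c + y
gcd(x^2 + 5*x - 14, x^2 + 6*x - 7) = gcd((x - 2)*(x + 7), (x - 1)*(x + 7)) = x + 7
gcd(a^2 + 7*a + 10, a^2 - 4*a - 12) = a + 2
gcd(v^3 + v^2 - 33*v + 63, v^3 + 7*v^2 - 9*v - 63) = v^2 + 4*v - 21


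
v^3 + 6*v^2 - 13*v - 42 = (v - 3)*(v + 2)*(v + 7)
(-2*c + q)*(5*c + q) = -10*c^2 + 3*c*q + q^2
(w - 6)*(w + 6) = w^2 - 36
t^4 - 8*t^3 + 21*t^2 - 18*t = t*(t - 3)^2*(t - 2)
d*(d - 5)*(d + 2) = d^3 - 3*d^2 - 10*d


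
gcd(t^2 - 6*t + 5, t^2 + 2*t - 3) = t - 1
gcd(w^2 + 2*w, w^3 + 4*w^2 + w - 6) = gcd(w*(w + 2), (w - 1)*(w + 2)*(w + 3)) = w + 2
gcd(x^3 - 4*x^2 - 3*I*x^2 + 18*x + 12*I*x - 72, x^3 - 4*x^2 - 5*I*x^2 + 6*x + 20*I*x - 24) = x^2 + x*(-4 - 6*I) + 24*I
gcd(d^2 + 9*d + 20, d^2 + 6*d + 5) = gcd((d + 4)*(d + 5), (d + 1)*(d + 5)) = d + 5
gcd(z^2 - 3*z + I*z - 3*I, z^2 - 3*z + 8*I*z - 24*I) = z - 3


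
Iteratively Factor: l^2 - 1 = (l + 1)*(l - 1)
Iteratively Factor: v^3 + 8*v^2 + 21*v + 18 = (v + 2)*(v^2 + 6*v + 9) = (v + 2)*(v + 3)*(v + 3)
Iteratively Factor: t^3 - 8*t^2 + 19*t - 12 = (t - 4)*(t^2 - 4*t + 3) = (t - 4)*(t - 3)*(t - 1)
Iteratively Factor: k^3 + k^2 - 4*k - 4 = (k + 2)*(k^2 - k - 2) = (k - 2)*(k + 2)*(k + 1)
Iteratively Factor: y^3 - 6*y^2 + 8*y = (y)*(y^2 - 6*y + 8) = y*(y - 4)*(y - 2)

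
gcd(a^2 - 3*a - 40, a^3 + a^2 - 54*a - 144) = a - 8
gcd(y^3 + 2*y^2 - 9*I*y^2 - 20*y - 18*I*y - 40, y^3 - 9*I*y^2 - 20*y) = y^2 - 9*I*y - 20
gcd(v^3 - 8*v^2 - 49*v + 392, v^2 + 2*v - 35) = v + 7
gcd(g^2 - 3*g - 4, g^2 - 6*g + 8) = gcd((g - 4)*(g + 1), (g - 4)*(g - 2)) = g - 4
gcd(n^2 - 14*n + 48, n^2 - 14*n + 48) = n^2 - 14*n + 48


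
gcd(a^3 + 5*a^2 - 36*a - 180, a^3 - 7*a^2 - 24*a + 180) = a^2 - a - 30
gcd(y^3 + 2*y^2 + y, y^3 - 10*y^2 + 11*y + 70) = 1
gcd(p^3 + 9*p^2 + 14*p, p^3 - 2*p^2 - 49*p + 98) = p + 7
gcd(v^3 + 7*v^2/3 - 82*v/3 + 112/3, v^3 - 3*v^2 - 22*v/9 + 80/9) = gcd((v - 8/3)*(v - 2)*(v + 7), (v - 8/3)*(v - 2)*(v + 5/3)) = v^2 - 14*v/3 + 16/3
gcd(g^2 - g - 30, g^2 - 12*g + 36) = g - 6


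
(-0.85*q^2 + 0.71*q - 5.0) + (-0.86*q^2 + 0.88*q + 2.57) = -1.71*q^2 + 1.59*q - 2.43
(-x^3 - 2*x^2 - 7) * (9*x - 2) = -9*x^4 - 16*x^3 + 4*x^2 - 63*x + 14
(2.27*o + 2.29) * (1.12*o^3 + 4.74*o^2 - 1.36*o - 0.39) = 2.5424*o^4 + 13.3246*o^3 + 7.7674*o^2 - 3.9997*o - 0.8931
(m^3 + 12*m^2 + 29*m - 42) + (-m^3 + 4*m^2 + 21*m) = 16*m^2 + 50*m - 42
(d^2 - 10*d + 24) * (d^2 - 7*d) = d^4 - 17*d^3 + 94*d^2 - 168*d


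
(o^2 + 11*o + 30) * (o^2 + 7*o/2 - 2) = o^4 + 29*o^3/2 + 133*o^2/2 + 83*o - 60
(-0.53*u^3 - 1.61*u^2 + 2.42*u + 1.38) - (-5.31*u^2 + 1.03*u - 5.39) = -0.53*u^3 + 3.7*u^2 + 1.39*u + 6.77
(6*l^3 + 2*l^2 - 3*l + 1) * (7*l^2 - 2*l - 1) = 42*l^5 + 2*l^4 - 31*l^3 + 11*l^2 + l - 1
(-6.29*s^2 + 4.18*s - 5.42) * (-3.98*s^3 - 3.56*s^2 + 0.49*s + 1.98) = 25.0342*s^5 + 5.756*s^4 + 3.6087*s^3 + 8.8892*s^2 + 5.6206*s - 10.7316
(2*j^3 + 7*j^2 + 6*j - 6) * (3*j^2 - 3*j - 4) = 6*j^5 + 15*j^4 - 11*j^3 - 64*j^2 - 6*j + 24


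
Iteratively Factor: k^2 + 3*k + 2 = (k + 1)*(k + 2)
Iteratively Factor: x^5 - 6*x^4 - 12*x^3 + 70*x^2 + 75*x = (x + 1)*(x^4 - 7*x^3 - 5*x^2 + 75*x) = (x - 5)*(x + 1)*(x^3 - 2*x^2 - 15*x) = x*(x - 5)*(x + 1)*(x^2 - 2*x - 15) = x*(x - 5)*(x + 1)*(x + 3)*(x - 5)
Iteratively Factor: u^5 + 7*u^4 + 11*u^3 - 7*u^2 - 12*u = (u + 1)*(u^4 + 6*u^3 + 5*u^2 - 12*u) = (u + 1)*(u + 4)*(u^3 + 2*u^2 - 3*u) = u*(u + 1)*(u + 4)*(u^2 + 2*u - 3) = u*(u + 1)*(u + 3)*(u + 4)*(u - 1)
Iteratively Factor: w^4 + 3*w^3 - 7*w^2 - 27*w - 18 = (w - 3)*(w^3 + 6*w^2 + 11*w + 6) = (w - 3)*(w + 3)*(w^2 + 3*w + 2) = (w - 3)*(w + 1)*(w + 3)*(w + 2)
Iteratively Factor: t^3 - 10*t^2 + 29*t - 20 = (t - 5)*(t^2 - 5*t + 4) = (t - 5)*(t - 1)*(t - 4)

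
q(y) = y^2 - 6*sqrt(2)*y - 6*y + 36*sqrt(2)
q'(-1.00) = -16.49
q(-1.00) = 66.40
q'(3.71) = -7.07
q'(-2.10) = -18.69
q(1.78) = 28.30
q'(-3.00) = -20.49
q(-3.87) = 121.95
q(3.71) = 10.94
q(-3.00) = 103.37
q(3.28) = 14.16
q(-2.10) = 85.74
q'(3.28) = -7.93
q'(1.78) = -10.93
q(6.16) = -0.37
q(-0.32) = 55.65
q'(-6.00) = -26.49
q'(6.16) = -2.17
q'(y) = 2*y - 6*sqrt(2) - 6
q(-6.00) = 173.82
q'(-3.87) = -22.23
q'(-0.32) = -15.13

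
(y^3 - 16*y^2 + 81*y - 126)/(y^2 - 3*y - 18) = (y^2 - 10*y + 21)/(y + 3)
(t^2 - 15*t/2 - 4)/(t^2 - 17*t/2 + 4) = (2*t + 1)/(2*t - 1)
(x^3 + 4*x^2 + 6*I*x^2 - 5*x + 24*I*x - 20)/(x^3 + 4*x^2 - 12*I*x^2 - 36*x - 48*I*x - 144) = (x^2 + 6*I*x - 5)/(x^2 - 12*I*x - 36)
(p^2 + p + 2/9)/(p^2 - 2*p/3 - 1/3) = (p + 2/3)/(p - 1)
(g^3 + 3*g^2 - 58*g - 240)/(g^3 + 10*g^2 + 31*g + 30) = (g^2 - 2*g - 48)/(g^2 + 5*g + 6)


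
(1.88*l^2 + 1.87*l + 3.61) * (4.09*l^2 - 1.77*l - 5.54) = 7.6892*l^4 + 4.3207*l^3 + 1.0398*l^2 - 16.7495*l - 19.9994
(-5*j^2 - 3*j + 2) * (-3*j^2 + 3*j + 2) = 15*j^4 - 6*j^3 - 25*j^2 + 4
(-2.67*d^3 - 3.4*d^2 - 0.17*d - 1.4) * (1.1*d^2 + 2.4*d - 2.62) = -2.937*d^5 - 10.148*d^4 - 1.3516*d^3 + 6.96*d^2 - 2.9146*d + 3.668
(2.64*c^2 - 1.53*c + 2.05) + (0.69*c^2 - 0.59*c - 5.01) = 3.33*c^2 - 2.12*c - 2.96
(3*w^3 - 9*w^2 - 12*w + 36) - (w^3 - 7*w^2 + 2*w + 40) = 2*w^3 - 2*w^2 - 14*w - 4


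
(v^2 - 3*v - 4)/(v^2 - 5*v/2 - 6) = 2*(v + 1)/(2*v + 3)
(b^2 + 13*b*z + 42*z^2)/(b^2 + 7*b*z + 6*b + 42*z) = (b + 6*z)/(b + 6)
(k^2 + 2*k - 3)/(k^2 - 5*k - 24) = (k - 1)/(k - 8)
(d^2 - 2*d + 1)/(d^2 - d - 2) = (-d^2 + 2*d - 1)/(-d^2 + d + 2)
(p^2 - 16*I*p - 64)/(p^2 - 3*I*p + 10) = (p^2 - 16*I*p - 64)/(p^2 - 3*I*p + 10)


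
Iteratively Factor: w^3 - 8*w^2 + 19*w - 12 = (w - 4)*(w^2 - 4*w + 3) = (w - 4)*(w - 3)*(w - 1)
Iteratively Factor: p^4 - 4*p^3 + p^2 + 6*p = (p - 3)*(p^3 - p^2 - 2*p) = p*(p - 3)*(p^2 - p - 2) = p*(p - 3)*(p - 2)*(p + 1)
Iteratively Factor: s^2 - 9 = (s + 3)*(s - 3)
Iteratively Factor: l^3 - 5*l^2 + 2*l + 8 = (l - 4)*(l^2 - l - 2) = (l - 4)*(l + 1)*(l - 2)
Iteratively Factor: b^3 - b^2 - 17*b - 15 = (b + 1)*(b^2 - 2*b - 15) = (b + 1)*(b + 3)*(b - 5)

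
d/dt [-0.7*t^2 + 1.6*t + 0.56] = 1.6 - 1.4*t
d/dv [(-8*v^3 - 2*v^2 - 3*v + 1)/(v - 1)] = 2*(-8*v^3 + 11*v^2 + 2*v + 1)/(v^2 - 2*v + 1)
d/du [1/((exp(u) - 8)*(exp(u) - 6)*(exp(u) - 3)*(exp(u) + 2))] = (-4*exp(3*u) + 45*exp(2*u) - 112*exp(u) - 36)*exp(u)/(exp(8*u) - 30*exp(7*u) + 337*exp(6*u) - 1608*exp(5*u) + 1480*exp(4*u) + 12672*exp(3*u) - 30960*exp(2*u) - 20736*exp(u) + 82944)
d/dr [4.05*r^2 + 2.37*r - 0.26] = 8.1*r + 2.37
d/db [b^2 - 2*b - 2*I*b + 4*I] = 2*b - 2 - 2*I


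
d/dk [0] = 0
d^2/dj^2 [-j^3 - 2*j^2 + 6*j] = -6*j - 4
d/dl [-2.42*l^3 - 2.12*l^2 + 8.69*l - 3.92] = -7.26*l^2 - 4.24*l + 8.69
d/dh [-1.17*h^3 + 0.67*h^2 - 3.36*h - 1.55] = -3.51*h^2 + 1.34*h - 3.36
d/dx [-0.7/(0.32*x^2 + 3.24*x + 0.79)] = (0.448*x + 2.268)/(0.32*x^2 + 3.24*x + 0.79)^2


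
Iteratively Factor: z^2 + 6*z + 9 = (z + 3)*(z + 3)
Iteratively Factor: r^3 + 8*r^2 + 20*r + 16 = (r + 2)*(r^2 + 6*r + 8) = (r + 2)*(r + 4)*(r + 2)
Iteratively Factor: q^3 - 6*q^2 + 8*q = (q - 4)*(q^2 - 2*q) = (q - 4)*(q - 2)*(q)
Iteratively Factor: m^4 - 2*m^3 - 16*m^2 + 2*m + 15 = (m + 3)*(m^3 - 5*m^2 - m + 5) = (m - 1)*(m + 3)*(m^2 - 4*m - 5) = (m - 1)*(m + 1)*(m + 3)*(m - 5)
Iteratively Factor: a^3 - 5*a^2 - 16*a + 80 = (a + 4)*(a^2 - 9*a + 20) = (a - 4)*(a + 4)*(a - 5)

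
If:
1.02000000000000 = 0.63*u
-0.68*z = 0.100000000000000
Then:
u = 1.62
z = -0.15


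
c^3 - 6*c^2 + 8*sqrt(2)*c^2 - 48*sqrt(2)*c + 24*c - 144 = (c - 6)*(c + 2*sqrt(2))*(c + 6*sqrt(2))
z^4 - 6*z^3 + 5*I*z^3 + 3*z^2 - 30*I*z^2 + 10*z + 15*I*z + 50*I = (z - 5)*(z - 2)*(z + 1)*(z + 5*I)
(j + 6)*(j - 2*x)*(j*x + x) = j^3*x - 2*j^2*x^2 + 7*j^2*x - 14*j*x^2 + 6*j*x - 12*x^2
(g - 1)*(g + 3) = g^2 + 2*g - 3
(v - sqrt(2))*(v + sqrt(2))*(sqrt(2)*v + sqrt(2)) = sqrt(2)*v^3 + sqrt(2)*v^2 - 2*sqrt(2)*v - 2*sqrt(2)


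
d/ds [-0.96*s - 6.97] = -0.960000000000000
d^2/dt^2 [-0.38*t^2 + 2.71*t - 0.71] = -0.760000000000000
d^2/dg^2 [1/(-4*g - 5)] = -32/(4*g + 5)^3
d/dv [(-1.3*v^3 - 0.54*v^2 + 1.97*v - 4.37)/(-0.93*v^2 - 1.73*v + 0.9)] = (1.209*v^4 + 4.498*v^3 - 0.7437*v^2 - 9.1002*v - 5.7871)/(0.8649*v^4 + 3.2178*v^3 + 1.3189*v^2 - 3.114*v + 0.81)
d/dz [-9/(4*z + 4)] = 9/(4*(z + 1)^2)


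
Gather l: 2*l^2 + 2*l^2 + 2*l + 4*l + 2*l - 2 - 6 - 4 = 4*l^2 + 8*l - 12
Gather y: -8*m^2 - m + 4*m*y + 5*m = -8*m^2 + 4*m*y + 4*m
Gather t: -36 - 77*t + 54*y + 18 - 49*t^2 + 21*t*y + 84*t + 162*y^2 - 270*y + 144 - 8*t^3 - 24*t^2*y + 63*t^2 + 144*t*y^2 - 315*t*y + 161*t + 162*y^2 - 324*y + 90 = -8*t^3 + t^2*(14 - 24*y) + t*(144*y^2 - 294*y + 168) + 324*y^2 - 540*y + 216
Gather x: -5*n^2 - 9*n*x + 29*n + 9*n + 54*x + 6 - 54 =-5*n^2 + 38*n + x*(54 - 9*n) - 48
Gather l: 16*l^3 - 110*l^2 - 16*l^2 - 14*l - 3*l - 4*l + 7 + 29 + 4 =16*l^3 - 126*l^2 - 21*l + 40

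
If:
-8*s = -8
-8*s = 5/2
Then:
No Solution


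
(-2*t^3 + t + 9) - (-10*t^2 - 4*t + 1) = -2*t^3 + 10*t^2 + 5*t + 8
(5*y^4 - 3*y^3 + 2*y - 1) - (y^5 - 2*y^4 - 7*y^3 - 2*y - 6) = -y^5 + 7*y^4 + 4*y^3 + 4*y + 5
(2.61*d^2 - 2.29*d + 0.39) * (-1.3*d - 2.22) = -3.393*d^3 - 2.8172*d^2 + 4.5768*d - 0.8658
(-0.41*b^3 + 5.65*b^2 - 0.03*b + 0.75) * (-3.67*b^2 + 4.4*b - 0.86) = 1.5047*b^5 - 22.5395*b^4 + 25.3227*b^3 - 7.7435*b^2 + 3.3258*b - 0.645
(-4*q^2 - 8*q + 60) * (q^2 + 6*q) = -4*q^4 - 32*q^3 + 12*q^2 + 360*q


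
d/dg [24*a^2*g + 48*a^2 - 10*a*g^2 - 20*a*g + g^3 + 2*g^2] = 24*a^2 - 20*a*g - 20*a + 3*g^2 + 4*g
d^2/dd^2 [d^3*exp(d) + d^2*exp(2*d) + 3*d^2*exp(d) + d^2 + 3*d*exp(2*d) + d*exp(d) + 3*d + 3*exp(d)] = d^3*exp(d) + 4*d^2*exp(2*d) + 9*d^2*exp(d) + 20*d*exp(2*d) + 19*d*exp(d) + 14*exp(2*d) + 11*exp(d) + 2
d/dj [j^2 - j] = 2*j - 1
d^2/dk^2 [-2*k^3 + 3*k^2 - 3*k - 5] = 6 - 12*k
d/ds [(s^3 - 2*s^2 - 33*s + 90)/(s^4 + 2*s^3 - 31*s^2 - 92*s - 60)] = (-s^6 + 4*s^5 + 72*s^4 - 412*s^3 - 1559*s^2 + 5820*s + 10260)/(s^8 + 4*s^7 - 58*s^6 - 308*s^5 + 473*s^4 + 5464*s^3 + 12184*s^2 + 11040*s + 3600)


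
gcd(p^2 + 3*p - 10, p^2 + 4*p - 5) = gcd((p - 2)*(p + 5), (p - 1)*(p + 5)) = p + 5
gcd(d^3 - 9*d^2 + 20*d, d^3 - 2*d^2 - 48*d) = d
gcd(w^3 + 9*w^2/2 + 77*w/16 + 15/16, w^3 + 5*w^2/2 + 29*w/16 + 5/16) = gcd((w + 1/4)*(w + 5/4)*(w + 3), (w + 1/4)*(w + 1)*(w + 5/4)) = w^2 + 3*w/2 + 5/16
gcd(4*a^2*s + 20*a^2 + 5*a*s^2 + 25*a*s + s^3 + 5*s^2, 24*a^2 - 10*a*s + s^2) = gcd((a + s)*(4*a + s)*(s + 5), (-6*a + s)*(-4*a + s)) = 1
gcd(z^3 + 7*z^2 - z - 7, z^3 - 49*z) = z + 7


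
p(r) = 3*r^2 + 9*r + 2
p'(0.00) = 9.00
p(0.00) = 2.00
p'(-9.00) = -45.00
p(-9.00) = 164.00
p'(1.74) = 19.44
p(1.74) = 26.74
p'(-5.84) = -26.04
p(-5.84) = 51.76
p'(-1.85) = -2.10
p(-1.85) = -4.38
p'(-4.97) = -20.82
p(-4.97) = 31.37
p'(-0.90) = 3.60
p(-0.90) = -3.67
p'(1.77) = 19.62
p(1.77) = 27.33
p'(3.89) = 32.34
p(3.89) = 82.41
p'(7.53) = 54.18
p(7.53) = 239.87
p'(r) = 6*r + 9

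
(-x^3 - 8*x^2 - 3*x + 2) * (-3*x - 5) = 3*x^4 + 29*x^3 + 49*x^2 + 9*x - 10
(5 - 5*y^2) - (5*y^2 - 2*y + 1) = -10*y^2 + 2*y + 4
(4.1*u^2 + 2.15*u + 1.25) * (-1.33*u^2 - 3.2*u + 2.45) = -5.453*u^4 - 15.9795*u^3 + 1.5025*u^2 + 1.2675*u + 3.0625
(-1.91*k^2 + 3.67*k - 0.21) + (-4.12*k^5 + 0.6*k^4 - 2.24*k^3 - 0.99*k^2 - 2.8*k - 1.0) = -4.12*k^5 + 0.6*k^4 - 2.24*k^3 - 2.9*k^2 + 0.87*k - 1.21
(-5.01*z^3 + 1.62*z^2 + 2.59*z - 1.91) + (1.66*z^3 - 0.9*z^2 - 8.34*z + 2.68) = -3.35*z^3 + 0.72*z^2 - 5.75*z + 0.77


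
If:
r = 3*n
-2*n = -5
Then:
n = 5/2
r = 15/2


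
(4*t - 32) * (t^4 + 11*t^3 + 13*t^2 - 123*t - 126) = 4*t^5 + 12*t^4 - 300*t^3 - 908*t^2 + 3432*t + 4032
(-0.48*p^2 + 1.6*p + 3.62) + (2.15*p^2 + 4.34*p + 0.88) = 1.67*p^2 + 5.94*p + 4.5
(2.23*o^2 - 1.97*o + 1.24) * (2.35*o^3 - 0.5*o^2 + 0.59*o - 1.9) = 5.2405*o^5 - 5.7445*o^4 + 5.2147*o^3 - 6.0193*o^2 + 4.4746*o - 2.356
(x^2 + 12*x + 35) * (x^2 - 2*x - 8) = x^4 + 10*x^3 + 3*x^2 - 166*x - 280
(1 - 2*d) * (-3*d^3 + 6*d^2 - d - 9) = 6*d^4 - 15*d^3 + 8*d^2 + 17*d - 9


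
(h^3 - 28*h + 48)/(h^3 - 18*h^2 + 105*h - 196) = (h^2 + 4*h - 12)/(h^2 - 14*h + 49)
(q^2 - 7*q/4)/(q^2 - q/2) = (4*q - 7)/(2*(2*q - 1))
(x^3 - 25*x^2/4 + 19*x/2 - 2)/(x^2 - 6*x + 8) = x - 1/4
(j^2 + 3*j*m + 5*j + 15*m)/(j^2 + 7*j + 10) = (j + 3*m)/(j + 2)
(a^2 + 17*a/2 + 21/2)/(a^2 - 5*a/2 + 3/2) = (2*a^2 + 17*a + 21)/(2*a^2 - 5*a + 3)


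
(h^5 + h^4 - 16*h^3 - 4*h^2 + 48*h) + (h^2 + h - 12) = h^5 + h^4 - 16*h^3 - 3*h^2 + 49*h - 12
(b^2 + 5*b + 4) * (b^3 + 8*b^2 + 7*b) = b^5 + 13*b^4 + 51*b^3 + 67*b^2 + 28*b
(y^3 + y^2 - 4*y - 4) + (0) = y^3 + y^2 - 4*y - 4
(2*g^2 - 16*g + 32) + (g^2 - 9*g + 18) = 3*g^2 - 25*g + 50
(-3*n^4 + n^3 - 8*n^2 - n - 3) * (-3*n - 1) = 9*n^5 + 23*n^3 + 11*n^2 + 10*n + 3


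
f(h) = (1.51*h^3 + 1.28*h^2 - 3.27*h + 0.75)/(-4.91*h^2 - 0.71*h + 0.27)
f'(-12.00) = -0.31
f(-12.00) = 3.42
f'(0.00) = -4.81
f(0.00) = 2.78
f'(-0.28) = -545.91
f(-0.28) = 20.66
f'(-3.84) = -0.36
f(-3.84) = 0.77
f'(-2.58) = -0.45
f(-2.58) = 0.27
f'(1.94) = -0.43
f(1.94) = -0.52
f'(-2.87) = -0.42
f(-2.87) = 0.39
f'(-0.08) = -12.55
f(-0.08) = 3.45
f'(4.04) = -0.34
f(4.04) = -1.31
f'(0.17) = 9995.49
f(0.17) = 32.23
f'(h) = (9.82*h + 0.71)*(1.51*h^3 + 1.28*h^2 - 3.27*h + 0.75)/(-4.91*h^2 - 0.71*h + 0.27)^2 + (4.53*h^2 + 2.56*h - 3.27)/(-4.91*h^2 - 0.71*h + 0.27)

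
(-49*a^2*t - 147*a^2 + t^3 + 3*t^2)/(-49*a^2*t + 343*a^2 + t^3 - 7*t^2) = (t + 3)/(t - 7)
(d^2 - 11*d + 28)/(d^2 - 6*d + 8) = (d - 7)/(d - 2)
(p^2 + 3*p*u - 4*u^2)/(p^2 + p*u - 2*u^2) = (p + 4*u)/(p + 2*u)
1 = 1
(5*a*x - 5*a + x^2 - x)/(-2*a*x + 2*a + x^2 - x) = (5*a + x)/(-2*a + x)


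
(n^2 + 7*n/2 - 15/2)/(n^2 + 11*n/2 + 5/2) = (2*n - 3)/(2*n + 1)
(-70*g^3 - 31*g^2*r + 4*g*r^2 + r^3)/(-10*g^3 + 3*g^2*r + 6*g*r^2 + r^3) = (-35*g^2 + 2*g*r + r^2)/(-5*g^2 + 4*g*r + r^2)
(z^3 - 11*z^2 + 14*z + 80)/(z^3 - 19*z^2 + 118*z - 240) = (z + 2)/(z - 6)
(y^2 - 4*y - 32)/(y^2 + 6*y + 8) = (y - 8)/(y + 2)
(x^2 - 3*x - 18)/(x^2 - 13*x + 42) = (x + 3)/(x - 7)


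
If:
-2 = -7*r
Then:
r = 2/7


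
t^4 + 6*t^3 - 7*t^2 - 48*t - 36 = (t - 3)*(t + 1)*(t + 2)*(t + 6)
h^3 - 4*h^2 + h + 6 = (h - 3)*(h - 2)*(h + 1)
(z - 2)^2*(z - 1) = z^3 - 5*z^2 + 8*z - 4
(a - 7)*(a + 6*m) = a^2 + 6*a*m - 7*a - 42*m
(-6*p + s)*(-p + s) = 6*p^2 - 7*p*s + s^2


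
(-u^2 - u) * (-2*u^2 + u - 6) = 2*u^4 + u^3 + 5*u^2 + 6*u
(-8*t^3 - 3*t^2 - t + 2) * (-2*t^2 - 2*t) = 16*t^5 + 22*t^4 + 8*t^3 - 2*t^2 - 4*t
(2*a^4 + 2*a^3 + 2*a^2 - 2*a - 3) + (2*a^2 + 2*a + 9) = 2*a^4 + 2*a^3 + 4*a^2 + 6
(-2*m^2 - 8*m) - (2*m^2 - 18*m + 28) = -4*m^2 + 10*m - 28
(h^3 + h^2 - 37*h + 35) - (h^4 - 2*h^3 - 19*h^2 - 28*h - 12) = -h^4 + 3*h^3 + 20*h^2 - 9*h + 47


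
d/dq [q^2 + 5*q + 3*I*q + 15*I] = 2*q + 5 + 3*I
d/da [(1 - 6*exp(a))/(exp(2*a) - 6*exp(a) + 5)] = 2*(3*exp(2*a) - exp(a) - 12)*exp(a)/(exp(4*a) - 12*exp(3*a) + 46*exp(2*a) - 60*exp(a) + 25)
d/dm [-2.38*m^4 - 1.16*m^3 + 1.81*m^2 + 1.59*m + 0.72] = -9.52*m^3 - 3.48*m^2 + 3.62*m + 1.59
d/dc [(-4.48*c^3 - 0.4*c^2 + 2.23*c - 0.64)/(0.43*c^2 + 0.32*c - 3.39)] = (-1.9264*c^4 - 2.8672*c^3 + 44.4747*c^2 + 3.2624*c - 7.3549)/(0.1849*c^4 + 0.2752*c^3 - 2.813*c^2 - 2.1696*c + 11.4921)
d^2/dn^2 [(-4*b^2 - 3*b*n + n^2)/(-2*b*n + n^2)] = 2*b*(16*b^3 - 24*b^2*n + 12*b*n^2 + n^3)/(n^3*(8*b^3 - 12*b^2*n + 6*b*n^2 - n^3))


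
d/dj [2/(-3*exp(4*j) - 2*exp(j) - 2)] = (24*exp(3*j) + 4)*exp(j)/(3*exp(4*j) + 2*exp(j) + 2)^2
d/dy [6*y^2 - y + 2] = 12*y - 1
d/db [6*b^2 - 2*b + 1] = 12*b - 2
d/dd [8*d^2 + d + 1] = 16*d + 1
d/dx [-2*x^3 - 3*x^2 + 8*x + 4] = -6*x^2 - 6*x + 8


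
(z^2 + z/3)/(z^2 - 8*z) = (z + 1/3)/(z - 8)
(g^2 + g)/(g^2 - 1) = g/(g - 1)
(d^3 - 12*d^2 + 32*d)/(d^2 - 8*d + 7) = d*(d^2 - 12*d + 32)/(d^2 - 8*d + 7)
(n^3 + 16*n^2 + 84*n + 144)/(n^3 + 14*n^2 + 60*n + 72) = (n + 4)/(n + 2)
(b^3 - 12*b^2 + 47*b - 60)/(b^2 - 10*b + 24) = (b^2 - 8*b + 15)/(b - 6)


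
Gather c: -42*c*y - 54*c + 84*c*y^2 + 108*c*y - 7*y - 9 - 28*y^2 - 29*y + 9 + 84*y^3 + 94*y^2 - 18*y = c*(84*y^2 + 66*y - 54) + 84*y^3 + 66*y^2 - 54*y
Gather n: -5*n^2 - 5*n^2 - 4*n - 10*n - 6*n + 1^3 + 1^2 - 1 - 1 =-10*n^2 - 20*n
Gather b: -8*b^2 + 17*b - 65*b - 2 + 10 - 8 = -8*b^2 - 48*b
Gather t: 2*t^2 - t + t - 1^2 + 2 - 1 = 2*t^2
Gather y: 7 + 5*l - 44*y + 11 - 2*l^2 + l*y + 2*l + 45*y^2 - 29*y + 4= -2*l^2 + 7*l + 45*y^2 + y*(l - 73) + 22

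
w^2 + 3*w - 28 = (w - 4)*(w + 7)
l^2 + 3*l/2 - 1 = (l - 1/2)*(l + 2)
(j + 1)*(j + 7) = j^2 + 8*j + 7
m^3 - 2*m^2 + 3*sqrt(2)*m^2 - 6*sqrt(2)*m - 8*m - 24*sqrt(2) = (m - 4)*(m + 2)*(m + 3*sqrt(2))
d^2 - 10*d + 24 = (d - 6)*(d - 4)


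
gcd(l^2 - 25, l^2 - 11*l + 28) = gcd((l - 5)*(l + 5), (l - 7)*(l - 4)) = 1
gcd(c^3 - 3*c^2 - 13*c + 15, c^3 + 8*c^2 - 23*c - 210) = c - 5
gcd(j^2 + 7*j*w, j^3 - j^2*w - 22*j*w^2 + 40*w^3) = 1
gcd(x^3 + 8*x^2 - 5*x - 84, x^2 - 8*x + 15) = x - 3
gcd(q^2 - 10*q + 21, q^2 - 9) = q - 3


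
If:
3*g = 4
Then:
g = 4/3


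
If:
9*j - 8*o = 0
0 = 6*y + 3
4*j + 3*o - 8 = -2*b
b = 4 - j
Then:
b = 4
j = 0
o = 0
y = -1/2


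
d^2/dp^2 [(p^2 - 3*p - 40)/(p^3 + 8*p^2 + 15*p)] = 2*(p^3 - 24*p^2 - 72*p - 72)/(p^3*(p^3 + 9*p^2 + 27*p + 27))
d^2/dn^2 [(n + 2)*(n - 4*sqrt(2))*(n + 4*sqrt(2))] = 6*n + 4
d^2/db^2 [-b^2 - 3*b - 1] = -2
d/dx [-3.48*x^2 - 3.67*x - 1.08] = -6.96*x - 3.67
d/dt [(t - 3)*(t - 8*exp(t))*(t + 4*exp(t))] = -4*t^2*exp(t) + 3*t^2 - 64*t*exp(2*t) + 4*t*exp(t) - 6*t + 160*exp(2*t) + 12*exp(t)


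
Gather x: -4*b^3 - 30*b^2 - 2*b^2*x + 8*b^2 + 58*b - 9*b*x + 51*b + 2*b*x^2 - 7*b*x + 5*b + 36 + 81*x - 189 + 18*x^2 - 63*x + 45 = -4*b^3 - 22*b^2 + 114*b + x^2*(2*b + 18) + x*(-2*b^2 - 16*b + 18) - 108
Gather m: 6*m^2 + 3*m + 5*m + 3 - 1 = 6*m^2 + 8*m + 2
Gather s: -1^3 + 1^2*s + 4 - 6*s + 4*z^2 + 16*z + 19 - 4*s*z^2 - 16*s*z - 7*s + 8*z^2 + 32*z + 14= s*(-4*z^2 - 16*z - 12) + 12*z^2 + 48*z + 36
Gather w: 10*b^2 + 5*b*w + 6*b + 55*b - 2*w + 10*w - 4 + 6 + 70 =10*b^2 + 61*b + w*(5*b + 8) + 72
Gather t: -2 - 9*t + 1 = -9*t - 1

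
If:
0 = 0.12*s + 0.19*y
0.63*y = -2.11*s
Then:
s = 0.00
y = 0.00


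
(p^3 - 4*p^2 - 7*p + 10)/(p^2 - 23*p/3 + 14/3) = 3*(p^3 - 4*p^2 - 7*p + 10)/(3*p^2 - 23*p + 14)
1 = 1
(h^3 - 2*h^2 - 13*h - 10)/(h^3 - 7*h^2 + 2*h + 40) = (h + 1)/(h - 4)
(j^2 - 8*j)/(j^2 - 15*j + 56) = j/(j - 7)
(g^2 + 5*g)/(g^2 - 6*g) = (g + 5)/(g - 6)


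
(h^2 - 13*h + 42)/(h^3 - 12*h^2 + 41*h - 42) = (h - 6)/(h^2 - 5*h + 6)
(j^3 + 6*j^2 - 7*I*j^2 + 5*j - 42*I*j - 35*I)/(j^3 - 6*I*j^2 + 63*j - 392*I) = (j^2 + 6*j + 5)/(j^2 + I*j + 56)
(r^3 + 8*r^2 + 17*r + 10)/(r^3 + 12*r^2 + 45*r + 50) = (r + 1)/(r + 5)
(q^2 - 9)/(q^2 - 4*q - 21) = (q - 3)/(q - 7)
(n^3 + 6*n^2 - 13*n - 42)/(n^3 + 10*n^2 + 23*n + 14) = (n - 3)/(n + 1)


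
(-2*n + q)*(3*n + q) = -6*n^2 + n*q + q^2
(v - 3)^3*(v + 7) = v^4 - 2*v^3 - 36*v^2 + 162*v - 189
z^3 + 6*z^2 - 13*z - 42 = (z - 3)*(z + 2)*(z + 7)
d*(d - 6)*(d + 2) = d^3 - 4*d^2 - 12*d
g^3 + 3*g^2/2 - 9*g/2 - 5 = (g - 2)*(g + 1)*(g + 5/2)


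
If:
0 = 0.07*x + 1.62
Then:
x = -23.14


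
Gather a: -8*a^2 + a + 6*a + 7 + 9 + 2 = -8*a^2 + 7*a + 18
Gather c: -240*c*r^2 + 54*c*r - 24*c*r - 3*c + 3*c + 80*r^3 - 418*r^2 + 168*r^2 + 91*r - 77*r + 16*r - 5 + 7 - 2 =c*(-240*r^2 + 30*r) + 80*r^3 - 250*r^2 + 30*r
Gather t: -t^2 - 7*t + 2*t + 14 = -t^2 - 5*t + 14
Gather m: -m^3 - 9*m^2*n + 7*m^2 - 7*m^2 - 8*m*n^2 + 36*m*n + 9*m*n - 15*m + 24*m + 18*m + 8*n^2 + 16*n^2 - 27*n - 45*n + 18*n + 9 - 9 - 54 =-m^3 - 9*m^2*n + m*(-8*n^2 + 45*n + 27) + 24*n^2 - 54*n - 54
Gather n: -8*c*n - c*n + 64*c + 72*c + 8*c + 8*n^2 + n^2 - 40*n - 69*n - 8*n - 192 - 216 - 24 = 144*c + 9*n^2 + n*(-9*c - 117) - 432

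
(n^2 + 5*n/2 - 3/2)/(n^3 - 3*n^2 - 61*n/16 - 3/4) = 8*(-2*n^2 - 5*n + 3)/(-16*n^3 + 48*n^2 + 61*n + 12)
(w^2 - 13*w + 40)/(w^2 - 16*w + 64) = (w - 5)/(w - 8)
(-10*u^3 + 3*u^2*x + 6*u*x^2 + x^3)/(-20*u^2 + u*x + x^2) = (-2*u^2 + u*x + x^2)/(-4*u + x)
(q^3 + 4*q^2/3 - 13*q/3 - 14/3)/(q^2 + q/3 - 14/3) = q + 1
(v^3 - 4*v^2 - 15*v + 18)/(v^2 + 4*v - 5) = (v^2 - 3*v - 18)/(v + 5)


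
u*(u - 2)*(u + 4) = u^3 + 2*u^2 - 8*u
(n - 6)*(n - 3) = n^2 - 9*n + 18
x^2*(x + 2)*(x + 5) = x^4 + 7*x^3 + 10*x^2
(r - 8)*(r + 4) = r^2 - 4*r - 32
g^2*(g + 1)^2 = g^4 + 2*g^3 + g^2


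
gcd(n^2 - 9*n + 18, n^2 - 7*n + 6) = n - 6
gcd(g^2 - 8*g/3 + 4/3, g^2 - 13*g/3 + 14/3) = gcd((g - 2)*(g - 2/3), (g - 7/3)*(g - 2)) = g - 2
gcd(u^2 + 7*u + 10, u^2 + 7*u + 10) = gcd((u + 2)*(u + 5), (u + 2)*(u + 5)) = u^2 + 7*u + 10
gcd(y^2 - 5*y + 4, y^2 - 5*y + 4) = y^2 - 5*y + 4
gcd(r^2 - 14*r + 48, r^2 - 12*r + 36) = r - 6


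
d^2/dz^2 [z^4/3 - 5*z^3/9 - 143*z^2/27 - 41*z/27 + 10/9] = 4*z^2 - 10*z/3 - 286/27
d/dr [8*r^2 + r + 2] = 16*r + 1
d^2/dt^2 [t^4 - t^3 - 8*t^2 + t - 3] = 12*t^2 - 6*t - 16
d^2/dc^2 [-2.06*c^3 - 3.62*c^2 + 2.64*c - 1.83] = -12.36*c - 7.24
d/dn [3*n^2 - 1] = 6*n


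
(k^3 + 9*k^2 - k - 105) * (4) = 4*k^3 + 36*k^2 - 4*k - 420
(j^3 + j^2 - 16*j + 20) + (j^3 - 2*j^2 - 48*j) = 2*j^3 - j^2 - 64*j + 20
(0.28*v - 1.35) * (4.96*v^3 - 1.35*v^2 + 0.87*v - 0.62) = 1.3888*v^4 - 7.074*v^3 + 2.0661*v^2 - 1.3481*v + 0.837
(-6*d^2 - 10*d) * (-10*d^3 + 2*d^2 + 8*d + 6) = 60*d^5 + 88*d^4 - 68*d^3 - 116*d^2 - 60*d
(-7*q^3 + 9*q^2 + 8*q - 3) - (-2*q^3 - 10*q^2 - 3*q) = -5*q^3 + 19*q^2 + 11*q - 3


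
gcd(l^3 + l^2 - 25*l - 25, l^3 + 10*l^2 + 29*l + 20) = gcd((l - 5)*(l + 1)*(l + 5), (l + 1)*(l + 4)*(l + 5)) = l^2 + 6*l + 5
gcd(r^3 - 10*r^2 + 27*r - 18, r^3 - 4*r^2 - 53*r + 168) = r - 3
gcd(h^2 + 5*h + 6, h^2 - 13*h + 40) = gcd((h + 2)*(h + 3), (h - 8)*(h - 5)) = 1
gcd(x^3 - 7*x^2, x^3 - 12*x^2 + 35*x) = x^2 - 7*x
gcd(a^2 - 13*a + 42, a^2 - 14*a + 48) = a - 6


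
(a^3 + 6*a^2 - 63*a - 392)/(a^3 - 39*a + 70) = (a^2 - a - 56)/(a^2 - 7*a + 10)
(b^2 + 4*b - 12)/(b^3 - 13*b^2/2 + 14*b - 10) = 2*(b + 6)/(2*b^2 - 9*b + 10)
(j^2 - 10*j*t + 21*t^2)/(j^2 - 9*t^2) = (j - 7*t)/(j + 3*t)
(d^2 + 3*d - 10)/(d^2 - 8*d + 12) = (d + 5)/(d - 6)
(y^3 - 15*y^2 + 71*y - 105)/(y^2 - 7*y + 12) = (y^2 - 12*y + 35)/(y - 4)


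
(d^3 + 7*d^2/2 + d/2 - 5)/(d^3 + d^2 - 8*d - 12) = (d^2 + 3*d/2 - 5/2)/(d^2 - d - 6)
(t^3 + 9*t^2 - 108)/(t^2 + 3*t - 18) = t + 6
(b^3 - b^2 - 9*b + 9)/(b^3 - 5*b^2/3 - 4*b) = 3*(b^2 + 2*b - 3)/(b*(3*b + 4))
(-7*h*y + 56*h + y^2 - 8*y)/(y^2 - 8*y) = (-7*h + y)/y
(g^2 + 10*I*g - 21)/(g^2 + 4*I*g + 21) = (g + 3*I)/(g - 3*I)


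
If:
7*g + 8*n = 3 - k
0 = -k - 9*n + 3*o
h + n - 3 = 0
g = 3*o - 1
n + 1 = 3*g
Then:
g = 1/5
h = 17/5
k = 24/5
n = -2/5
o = 2/5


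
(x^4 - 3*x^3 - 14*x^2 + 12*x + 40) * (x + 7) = x^5 + 4*x^4 - 35*x^3 - 86*x^2 + 124*x + 280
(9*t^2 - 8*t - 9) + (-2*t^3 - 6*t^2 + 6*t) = -2*t^3 + 3*t^2 - 2*t - 9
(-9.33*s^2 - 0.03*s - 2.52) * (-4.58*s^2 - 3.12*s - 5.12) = 42.7314*s^4 + 29.247*s^3 + 59.4048*s^2 + 8.016*s + 12.9024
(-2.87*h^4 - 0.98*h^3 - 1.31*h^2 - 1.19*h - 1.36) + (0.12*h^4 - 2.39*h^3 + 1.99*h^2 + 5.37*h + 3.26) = -2.75*h^4 - 3.37*h^3 + 0.68*h^2 + 4.18*h + 1.9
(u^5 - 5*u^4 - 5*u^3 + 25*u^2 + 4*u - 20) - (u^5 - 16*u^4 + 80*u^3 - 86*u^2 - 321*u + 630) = 11*u^4 - 85*u^3 + 111*u^2 + 325*u - 650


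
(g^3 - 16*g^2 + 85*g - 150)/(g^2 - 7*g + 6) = (g^2 - 10*g + 25)/(g - 1)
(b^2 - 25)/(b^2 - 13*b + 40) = (b + 5)/(b - 8)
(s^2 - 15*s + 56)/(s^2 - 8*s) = (s - 7)/s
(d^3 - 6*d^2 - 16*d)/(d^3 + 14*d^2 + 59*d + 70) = d*(d - 8)/(d^2 + 12*d + 35)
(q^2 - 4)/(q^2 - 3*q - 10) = (q - 2)/(q - 5)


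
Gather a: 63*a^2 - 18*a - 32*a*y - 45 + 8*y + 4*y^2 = 63*a^2 + a*(-32*y - 18) + 4*y^2 + 8*y - 45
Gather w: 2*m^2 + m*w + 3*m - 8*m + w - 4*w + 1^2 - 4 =2*m^2 - 5*m + w*(m - 3) - 3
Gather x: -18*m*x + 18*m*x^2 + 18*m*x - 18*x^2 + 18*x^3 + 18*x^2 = 18*m*x^2 + 18*x^3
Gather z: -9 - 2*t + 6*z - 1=-2*t + 6*z - 10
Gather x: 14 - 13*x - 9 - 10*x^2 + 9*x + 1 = -10*x^2 - 4*x + 6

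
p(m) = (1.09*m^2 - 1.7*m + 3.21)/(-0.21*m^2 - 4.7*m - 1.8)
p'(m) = (0.42*m + 4.7)*(1.09*m^2 - 1.7*m + 3.21)/(-0.21*m^2 - 4.7*m - 1.8)^2 + (2.18*m - 1.7)/(-0.21*m^2 - 4.7*m - 1.8)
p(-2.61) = 1.67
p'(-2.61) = -0.15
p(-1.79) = 1.64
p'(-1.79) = 0.15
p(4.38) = -0.63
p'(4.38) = -0.14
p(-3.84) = 1.96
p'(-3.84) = -0.31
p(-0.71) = 3.47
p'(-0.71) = 8.40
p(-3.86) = 1.97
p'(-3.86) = -0.31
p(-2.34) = 1.63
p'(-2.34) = -0.09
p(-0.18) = -3.70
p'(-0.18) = 19.97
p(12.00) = -1.58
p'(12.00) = -0.10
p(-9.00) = 4.55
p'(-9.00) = -0.73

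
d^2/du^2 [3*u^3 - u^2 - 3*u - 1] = 18*u - 2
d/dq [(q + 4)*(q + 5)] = 2*q + 9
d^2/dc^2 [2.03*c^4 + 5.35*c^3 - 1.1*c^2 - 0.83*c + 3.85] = 24.36*c^2 + 32.1*c - 2.2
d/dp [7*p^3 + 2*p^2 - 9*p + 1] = 21*p^2 + 4*p - 9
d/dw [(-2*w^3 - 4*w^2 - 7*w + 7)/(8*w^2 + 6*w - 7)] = (-16*w^4 - 24*w^3 + 74*w^2 - 56*w + 7)/(64*w^4 + 96*w^3 - 76*w^2 - 84*w + 49)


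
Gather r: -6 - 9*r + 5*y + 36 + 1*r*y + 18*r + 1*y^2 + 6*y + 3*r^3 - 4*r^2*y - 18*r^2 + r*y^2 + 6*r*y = 3*r^3 + r^2*(-4*y - 18) + r*(y^2 + 7*y + 9) + y^2 + 11*y + 30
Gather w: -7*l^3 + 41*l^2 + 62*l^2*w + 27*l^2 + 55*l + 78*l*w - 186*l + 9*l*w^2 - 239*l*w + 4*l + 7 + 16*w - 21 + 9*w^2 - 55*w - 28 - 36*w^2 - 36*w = -7*l^3 + 68*l^2 - 127*l + w^2*(9*l - 27) + w*(62*l^2 - 161*l - 75) - 42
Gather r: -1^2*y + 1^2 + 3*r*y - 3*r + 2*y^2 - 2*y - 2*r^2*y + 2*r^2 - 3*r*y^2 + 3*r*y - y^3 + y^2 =r^2*(2 - 2*y) + r*(-3*y^2 + 6*y - 3) - y^3 + 3*y^2 - 3*y + 1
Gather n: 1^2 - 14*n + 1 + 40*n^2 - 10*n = 40*n^2 - 24*n + 2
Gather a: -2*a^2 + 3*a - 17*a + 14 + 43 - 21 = -2*a^2 - 14*a + 36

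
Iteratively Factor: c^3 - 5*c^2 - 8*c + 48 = (c - 4)*(c^2 - c - 12) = (c - 4)*(c + 3)*(c - 4)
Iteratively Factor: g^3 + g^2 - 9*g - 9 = (g - 3)*(g^2 + 4*g + 3) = (g - 3)*(g + 1)*(g + 3)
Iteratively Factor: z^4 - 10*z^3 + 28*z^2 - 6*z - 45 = (z - 3)*(z^3 - 7*z^2 + 7*z + 15) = (z - 5)*(z - 3)*(z^2 - 2*z - 3) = (z - 5)*(z - 3)^2*(z + 1)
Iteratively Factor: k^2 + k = (k + 1)*(k)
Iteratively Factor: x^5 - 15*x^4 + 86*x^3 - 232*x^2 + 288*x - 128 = (x - 4)*(x^4 - 11*x^3 + 42*x^2 - 64*x + 32) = (x - 4)^2*(x^3 - 7*x^2 + 14*x - 8) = (x - 4)^2*(x - 1)*(x^2 - 6*x + 8) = (x - 4)^3*(x - 1)*(x - 2)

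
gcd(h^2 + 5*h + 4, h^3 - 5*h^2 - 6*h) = h + 1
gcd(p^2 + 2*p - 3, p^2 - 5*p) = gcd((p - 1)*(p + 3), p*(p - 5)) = 1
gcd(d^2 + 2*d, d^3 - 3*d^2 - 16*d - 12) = d + 2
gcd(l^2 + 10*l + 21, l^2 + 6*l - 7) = l + 7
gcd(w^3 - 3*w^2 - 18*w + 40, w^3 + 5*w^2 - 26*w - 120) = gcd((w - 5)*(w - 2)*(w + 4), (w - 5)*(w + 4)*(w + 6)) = w^2 - w - 20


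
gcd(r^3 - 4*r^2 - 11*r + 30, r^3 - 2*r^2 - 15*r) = r^2 - 2*r - 15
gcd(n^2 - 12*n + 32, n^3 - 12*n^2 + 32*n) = n^2 - 12*n + 32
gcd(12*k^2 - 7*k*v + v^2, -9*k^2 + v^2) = -3*k + v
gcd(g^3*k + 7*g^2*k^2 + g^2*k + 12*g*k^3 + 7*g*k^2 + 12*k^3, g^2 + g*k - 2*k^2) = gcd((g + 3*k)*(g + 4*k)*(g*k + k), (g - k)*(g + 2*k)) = 1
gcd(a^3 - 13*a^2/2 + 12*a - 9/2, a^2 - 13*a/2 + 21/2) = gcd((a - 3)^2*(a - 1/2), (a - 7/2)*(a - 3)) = a - 3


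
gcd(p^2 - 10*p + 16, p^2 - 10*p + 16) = p^2 - 10*p + 16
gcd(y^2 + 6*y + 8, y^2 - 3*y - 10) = y + 2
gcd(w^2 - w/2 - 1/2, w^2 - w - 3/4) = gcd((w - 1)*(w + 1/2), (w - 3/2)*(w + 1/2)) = w + 1/2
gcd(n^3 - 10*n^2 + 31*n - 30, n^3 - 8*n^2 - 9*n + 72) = n - 3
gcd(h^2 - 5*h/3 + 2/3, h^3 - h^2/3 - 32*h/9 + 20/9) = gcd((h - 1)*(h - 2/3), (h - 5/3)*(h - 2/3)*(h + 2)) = h - 2/3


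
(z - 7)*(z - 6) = z^2 - 13*z + 42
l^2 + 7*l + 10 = (l + 2)*(l + 5)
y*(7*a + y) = 7*a*y + y^2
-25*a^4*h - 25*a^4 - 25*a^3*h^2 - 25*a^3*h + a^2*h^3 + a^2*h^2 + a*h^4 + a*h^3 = (-5*a + h)*(a + h)*(5*a + h)*(a*h + a)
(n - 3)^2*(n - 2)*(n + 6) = n^4 - 2*n^3 - 27*n^2 + 108*n - 108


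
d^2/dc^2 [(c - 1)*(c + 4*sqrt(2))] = 2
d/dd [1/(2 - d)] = (d - 2)^(-2)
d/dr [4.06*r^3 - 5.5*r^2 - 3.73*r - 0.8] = 12.18*r^2 - 11.0*r - 3.73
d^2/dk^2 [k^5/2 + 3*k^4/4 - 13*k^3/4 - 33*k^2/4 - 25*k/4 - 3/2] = 10*k^3 + 9*k^2 - 39*k/2 - 33/2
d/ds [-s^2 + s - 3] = 1 - 2*s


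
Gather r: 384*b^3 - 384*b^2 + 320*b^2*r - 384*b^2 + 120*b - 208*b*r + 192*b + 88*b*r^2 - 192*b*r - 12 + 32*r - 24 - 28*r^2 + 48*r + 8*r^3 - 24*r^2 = 384*b^3 - 768*b^2 + 312*b + 8*r^3 + r^2*(88*b - 52) + r*(320*b^2 - 400*b + 80) - 36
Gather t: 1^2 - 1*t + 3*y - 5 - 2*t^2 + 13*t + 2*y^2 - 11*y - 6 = -2*t^2 + 12*t + 2*y^2 - 8*y - 10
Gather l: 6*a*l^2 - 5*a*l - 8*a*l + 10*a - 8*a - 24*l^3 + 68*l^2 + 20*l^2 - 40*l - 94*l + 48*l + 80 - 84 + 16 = 2*a - 24*l^3 + l^2*(6*a + 88) + l*(-13*a - 86) + 12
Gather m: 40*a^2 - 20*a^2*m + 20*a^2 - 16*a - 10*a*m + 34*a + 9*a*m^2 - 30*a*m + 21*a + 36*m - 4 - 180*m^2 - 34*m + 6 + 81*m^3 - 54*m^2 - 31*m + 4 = 60*a^2 + 39*a + 81*m^3 + m^2*(9*a - 234) + m*(-20*a^2 - 40*a - 29) + 6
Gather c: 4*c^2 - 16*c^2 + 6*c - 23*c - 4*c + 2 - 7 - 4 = -12*c^2 - 21*c - 9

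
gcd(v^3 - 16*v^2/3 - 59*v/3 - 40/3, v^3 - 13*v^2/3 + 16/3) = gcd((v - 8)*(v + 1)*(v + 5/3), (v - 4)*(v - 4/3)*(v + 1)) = v + 1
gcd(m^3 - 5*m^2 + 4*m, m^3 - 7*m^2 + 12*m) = m^2 - 4*m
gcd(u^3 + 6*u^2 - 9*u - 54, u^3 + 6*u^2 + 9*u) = u + 3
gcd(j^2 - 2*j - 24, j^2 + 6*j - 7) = 1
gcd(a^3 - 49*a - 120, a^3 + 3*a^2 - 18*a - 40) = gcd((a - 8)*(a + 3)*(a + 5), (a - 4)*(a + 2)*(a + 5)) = a + 5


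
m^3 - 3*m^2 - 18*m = m*(m - 6)*(m + 3)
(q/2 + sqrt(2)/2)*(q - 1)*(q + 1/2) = q^3/2 - q^2/4 + sqrt(2)*q^2/2 - sqrt(2)*q/4 - q/4 - sqrt(2)/4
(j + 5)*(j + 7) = j^2 + 12*j + 35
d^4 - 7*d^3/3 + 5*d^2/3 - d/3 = d*(d - 1)^2*(d - 1/3)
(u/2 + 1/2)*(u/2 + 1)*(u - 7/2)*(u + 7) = u^4/4 + 13*u^3/8 - 3*u^2 - 133*u/8 - 49/4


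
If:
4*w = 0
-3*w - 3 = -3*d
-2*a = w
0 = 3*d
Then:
No Solution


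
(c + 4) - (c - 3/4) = 19/4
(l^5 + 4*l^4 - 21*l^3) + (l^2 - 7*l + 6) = l^5 + 4*l^4 - 21*l^3 + l^2 - 7*l + 6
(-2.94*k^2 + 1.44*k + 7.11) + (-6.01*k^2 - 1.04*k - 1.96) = -8.95*k^2 + 0.4*k + 5.15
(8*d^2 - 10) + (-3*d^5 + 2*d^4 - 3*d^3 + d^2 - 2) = -3*d^5 + 2*d^4 - 3*d^3 + 9*d^2 - 12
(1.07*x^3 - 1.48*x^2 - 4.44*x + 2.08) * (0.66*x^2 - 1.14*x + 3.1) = 0.7062*x^5 - 2.1966*x^4 + 2.0738*x^3 + 1.8464*x^2 - 16.1352*x + 6.448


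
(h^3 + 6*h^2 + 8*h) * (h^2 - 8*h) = h^5 - 2*h^4 - 40*h^3 - 64*h^2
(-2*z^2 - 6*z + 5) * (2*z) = -4*z^3 - 12*z^2 + 10*z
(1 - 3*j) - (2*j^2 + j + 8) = -2*j^2 - 4*j - 7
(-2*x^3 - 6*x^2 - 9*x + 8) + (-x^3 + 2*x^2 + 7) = -3*x^3 - 4*x^2 - 9*x + 15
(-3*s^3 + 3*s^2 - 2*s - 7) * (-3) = 9*s^3 - 9*s^2 + 6*s + 21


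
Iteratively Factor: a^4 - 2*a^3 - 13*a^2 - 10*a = (a - 5)*(a^3 + 3*a^2 + 2*a) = (a - 5)*(a + 2)*(a^2 + a) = a*(a - 5)*(a + 2)*(a + 1)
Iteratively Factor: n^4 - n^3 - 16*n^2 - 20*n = (n)*(n^3 - n^2 - 16*n - 20) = n*(n + 2)*(n^2 - 3*n - 10) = n*(n - 5)*(n + 2)*(n + 2)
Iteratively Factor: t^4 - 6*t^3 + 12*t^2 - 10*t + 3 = (t - 1)*(t^3 - 5*t^2 + 7*t - 3) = (t - 3)*(t - 1)*(t^2 - 2*t + 1) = (t - 3)*(t - 1)^2*(t - 1)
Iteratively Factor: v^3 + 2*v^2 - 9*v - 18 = (v - 3)*(v^2 + 5*v + 6) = (v - 3)*(v + 2)*(v + 3)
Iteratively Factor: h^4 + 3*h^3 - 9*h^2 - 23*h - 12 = (h + 4)*(h^3 - h^2 - 5*h - 3) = (h + 1)*(h + 4)*(h^2 - 2*h - 3) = (h + 1)^2*(h + 4)*(h - 3)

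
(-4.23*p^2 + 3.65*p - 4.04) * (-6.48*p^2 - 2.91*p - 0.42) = 27.4104*p^4 - 11.3427*p^3 + 17.3343*p^2 + 10.2234*p + 1.6968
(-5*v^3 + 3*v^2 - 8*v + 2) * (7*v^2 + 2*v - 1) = -35*v^5 + 11*v^4 - 45*v^3 - 5*v^2 + 12*v - 2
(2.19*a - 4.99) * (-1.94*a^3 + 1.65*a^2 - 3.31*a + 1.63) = -4.2486*a^4 + 13.2941*a^3 - 15.4824*a^2 + 20.0866*a - 8.1337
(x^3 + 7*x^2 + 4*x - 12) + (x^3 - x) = 2*x^3 + 7*x^2 + 3*x - 12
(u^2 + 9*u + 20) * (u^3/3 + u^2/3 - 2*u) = u^5/3 + 10*u^4/3 + 23*u^3/3 - 34*u^2/3 - 40*u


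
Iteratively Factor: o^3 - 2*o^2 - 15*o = (o + 3)*(o^2 - 5*o) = (o - 5)*(o + 3)*(o)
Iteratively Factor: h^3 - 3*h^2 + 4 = (h - 2)*(h^2 - h - 2) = (h - 2)*(h + 1)*(h - 2)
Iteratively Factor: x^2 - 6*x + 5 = (x - 5)*(x - 1)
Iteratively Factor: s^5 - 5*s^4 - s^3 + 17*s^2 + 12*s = (s + 1)*(s^4 - 6*s^3 + 5*s^2 + 12*s) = (s - 3)*(s + 1)*(s^3 - 3*s^2 - 4*s) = (s - 4)*(s - 3)*(s + 1)*(s^2 + s) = (s - 4)*(s - 3)*(s + 1)^2*(s)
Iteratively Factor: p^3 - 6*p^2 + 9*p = (p)*(p^2 - 6*p + 9) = p*(p - 3)*(p - 3)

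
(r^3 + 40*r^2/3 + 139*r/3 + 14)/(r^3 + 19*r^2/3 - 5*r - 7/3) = (r + 6)/(r - 1)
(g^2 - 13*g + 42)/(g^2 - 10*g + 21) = (g - 6)/(g - 3)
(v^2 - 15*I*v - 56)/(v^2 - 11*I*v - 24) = (v - 7*I)/(v - 3*I)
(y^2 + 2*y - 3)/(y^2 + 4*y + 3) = (y - 1)/(y + 1)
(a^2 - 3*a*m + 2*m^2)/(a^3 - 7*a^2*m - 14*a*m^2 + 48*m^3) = (a - m)/(a^2 - 5*a*m - 24*m^2)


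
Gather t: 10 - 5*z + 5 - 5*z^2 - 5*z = -5*z^2 - 10*z + 15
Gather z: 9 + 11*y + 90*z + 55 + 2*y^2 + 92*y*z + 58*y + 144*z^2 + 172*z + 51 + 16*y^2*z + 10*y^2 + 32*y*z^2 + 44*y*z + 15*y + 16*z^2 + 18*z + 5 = 12*y^2 + 84*y + z^2*(32*y + 160) + z*(16*y^2 + 136*y + 280) + 120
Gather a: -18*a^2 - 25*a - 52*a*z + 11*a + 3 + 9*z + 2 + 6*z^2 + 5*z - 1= -18*a^2 + a*(-52*z - 14) + 6*z^2 + 14*z + 4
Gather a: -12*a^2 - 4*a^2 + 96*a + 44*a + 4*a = -16*a^2 + 144*a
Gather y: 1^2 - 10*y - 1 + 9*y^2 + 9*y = 9*y^2 - y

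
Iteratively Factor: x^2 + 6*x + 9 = (x + 3)*(x + 3)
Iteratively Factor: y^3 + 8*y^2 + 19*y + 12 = (y + 1)*(y^2 + 7*y + 12) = (y + 1)*(y + 4)*(y + 3)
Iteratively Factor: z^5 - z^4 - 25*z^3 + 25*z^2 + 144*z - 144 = (z + 3)*(z^4 - 4*z^3 - 13*z^2 + 64*z - 48) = (z + 3)*(z + 4)*(z^3 - 8*z^2 + 19*z - 12) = (z - 1)*(z + 3)*(z + 4)*(z^2 - 7*z + 12) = (z - 4)*(z - 1)*(z + 3)*(z + 4)*(z - 3)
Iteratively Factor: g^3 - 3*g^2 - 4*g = (g - 4)*(g^2 + g) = (g - 4)*(g + 1)*(g)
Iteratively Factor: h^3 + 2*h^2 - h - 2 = (h - 1)*(h^2 + 3*h + 2) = (h - 1)*(h + 1)*(h + 2)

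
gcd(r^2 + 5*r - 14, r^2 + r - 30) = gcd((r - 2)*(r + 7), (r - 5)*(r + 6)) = 1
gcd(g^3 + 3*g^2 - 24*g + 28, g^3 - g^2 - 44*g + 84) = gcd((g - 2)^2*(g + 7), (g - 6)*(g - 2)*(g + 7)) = g^2 + 5*g - 14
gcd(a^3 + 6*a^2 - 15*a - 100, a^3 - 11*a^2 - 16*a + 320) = a + 5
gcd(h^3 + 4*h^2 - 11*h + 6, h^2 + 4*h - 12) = h + 6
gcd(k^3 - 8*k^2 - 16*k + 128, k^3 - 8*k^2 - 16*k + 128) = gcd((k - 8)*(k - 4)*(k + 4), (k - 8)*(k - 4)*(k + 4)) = k^3 - 8*k^2 - 16*k + 128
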